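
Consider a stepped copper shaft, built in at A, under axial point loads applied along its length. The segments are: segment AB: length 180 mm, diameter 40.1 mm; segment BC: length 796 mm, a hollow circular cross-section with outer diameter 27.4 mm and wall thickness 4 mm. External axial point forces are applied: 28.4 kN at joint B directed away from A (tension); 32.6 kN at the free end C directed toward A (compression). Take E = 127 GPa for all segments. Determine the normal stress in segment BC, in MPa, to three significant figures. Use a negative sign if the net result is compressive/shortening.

-111 MPa

Internal axial forces (sectioning from the free end, tension +): N_BC = -32.6 kN, N_AB = -4.2 kN.
A_BC = 294.1 mm².
σ_BC = N_BC/A_BC = -32600/294.1 = -110.9 MPa.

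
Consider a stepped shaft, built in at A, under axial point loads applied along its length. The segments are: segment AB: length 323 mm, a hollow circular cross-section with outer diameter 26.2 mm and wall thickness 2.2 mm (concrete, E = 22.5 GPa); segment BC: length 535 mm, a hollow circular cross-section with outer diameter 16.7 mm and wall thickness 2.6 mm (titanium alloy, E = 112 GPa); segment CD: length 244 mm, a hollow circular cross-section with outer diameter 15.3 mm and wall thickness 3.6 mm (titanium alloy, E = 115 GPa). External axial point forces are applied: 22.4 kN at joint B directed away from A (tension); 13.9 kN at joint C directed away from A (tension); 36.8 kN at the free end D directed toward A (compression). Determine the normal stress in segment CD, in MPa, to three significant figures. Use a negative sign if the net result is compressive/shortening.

Internal axial forces (sectioning from the free end, tension +): N_CD = -36.8 kN, N_BC = -22.9 kN, N_AB = -0.5 kN.
A_CD = 132.3 mm².
σ_CD = N_CD/A_CD = -36800/132.3 = -278.1 MPa.

-278 MPa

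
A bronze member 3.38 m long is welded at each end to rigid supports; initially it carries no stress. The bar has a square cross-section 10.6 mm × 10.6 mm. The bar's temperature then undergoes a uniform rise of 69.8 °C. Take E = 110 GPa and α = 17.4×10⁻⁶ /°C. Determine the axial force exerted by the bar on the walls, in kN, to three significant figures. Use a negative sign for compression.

Free thermal expansion αLΔT = 17.4e-6 · 3380 · 69.8 = 4.105 mm.
The walls impose strain ε = −(4.105)/3380 = -1.2145e-03; σ = Eε = 110000 · -1.2145e-03 = -133.6 MPa.
Wall reaction R = σ·A = -133.6·112.4 = -15010 N = -15.01 kN.

-15.0 kN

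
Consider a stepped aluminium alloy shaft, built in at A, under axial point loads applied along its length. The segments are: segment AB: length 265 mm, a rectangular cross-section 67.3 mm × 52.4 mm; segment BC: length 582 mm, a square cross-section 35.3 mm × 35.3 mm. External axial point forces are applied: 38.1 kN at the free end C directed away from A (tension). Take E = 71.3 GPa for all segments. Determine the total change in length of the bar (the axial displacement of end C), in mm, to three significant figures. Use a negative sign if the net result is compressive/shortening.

0.290 mm

Internal axial forces (sectioning from the free end, tension +): N_BC = 38.1 kN, N_AB = 38.1 kN.
A_AB = 3527 mm².
A_BC = 1246 mm².
δ_AB = 38100·265/(3527·71300) = 0.04015 mm
δ_BC = 38100·582/(1246·71300) = 0.2496 mm
δ = Σδ_i = 0.2897 mm.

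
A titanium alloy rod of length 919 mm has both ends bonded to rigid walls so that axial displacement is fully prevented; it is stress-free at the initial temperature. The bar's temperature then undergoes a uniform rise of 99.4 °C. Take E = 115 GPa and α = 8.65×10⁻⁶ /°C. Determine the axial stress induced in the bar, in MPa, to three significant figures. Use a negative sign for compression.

-98.9 MPa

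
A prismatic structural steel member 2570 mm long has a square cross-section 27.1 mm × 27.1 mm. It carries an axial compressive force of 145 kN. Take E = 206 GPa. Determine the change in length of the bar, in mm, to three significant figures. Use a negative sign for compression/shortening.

A = 734.4 mm².
δ_mech = NL/(AE) = -145000·2570/(734.4·206000) = -2.463 mm.

-2.46 mm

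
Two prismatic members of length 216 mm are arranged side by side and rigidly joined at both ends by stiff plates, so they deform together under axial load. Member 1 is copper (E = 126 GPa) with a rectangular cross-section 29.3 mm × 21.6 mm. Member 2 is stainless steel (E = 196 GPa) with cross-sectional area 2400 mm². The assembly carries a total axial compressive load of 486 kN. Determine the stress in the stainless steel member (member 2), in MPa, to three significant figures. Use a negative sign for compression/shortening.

A_1 = 632.9 mm².
Equal strain + equilibrium ⇒ each member carries load in proportion to AE: A₁E₁ = 79740000 N, A₂E₂ = 470400000 N, ΣAE = 550100000 N.
σ₂ = P·E₂/ΣAE = -486000·196000/550100000 = -173.1 MPa.

-173 MPa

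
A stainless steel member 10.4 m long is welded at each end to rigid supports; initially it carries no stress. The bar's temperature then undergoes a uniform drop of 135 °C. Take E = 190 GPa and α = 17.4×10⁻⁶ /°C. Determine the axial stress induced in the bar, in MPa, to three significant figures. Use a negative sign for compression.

446 MPa

Free thermal expansion αLΔT = 17.4e-6 · 10400 · -135 = -24.43 mm.
The walls impose strain ε = −(-24.43)/10400 = 2.3490e-03; σ = Eε = 190000 · 2.3490e-03 = 446.3 MPa.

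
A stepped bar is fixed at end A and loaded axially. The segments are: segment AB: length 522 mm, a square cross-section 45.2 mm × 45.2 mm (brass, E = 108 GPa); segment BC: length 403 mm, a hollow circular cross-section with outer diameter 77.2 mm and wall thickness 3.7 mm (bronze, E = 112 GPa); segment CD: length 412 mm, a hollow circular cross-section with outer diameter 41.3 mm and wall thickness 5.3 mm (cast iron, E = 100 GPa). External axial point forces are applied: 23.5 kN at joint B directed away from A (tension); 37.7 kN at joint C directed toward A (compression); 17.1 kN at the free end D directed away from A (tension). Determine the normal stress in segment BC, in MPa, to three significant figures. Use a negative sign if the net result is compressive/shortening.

-24.1 MPa

Internal axial forces (sectioning from the free end, tension +): N_CD = 17.1 kN, N_BC = -20.6 kN, N_AB = 2.9 kN.
A_BC = 854.4 mm².
σ_BC = N_BC/A_BC = -20600/854.4 = -24.11 MPa.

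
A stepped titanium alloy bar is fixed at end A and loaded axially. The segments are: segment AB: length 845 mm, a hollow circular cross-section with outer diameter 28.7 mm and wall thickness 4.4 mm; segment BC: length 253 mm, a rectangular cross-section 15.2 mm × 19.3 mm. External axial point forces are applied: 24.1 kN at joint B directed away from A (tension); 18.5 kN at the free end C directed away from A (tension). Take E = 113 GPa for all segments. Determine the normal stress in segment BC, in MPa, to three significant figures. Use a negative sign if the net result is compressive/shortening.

63.1 MPa

Internal axial forces (sectioning from the free end, tension +): N_BC = 18.5 kN, N_AB = 42.6 kN.
A_BC = 293.4 mm².
σ_BC = N_BC/A_BC = 18500/293.4 = 63.06 MPa.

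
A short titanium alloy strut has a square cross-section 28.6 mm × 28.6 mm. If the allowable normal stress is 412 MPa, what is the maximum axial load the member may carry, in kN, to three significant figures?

A = 818 mm².
P_max = σ_allow · A = 412 · 818 = 337000 N = 337 kN.

337 kN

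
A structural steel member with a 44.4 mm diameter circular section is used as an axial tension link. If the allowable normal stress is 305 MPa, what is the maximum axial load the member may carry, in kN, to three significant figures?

A = 1548 mm².
P_max = σ_allow · A = 305 · 1548 = 472200 N = 472.2 kN.

472 kN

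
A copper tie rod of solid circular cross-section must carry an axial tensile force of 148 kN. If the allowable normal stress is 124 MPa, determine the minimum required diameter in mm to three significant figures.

39.0 mm

Required area A ≥ P/σ_allow = 148000/124 = 1194 mm².
For a solid circular section, d ≥ √(4A/π) = 38.98 mm.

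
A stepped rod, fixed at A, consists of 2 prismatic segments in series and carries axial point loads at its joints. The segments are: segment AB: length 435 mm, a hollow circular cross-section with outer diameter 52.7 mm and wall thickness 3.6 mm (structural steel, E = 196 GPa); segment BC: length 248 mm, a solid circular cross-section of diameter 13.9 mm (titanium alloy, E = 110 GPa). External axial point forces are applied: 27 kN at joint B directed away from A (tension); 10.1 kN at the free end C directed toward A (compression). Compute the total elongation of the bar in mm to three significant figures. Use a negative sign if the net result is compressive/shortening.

-0.0825 mm

Internal axial forces (sectioning from the free end, tension +): N_BC = -10.1 kN, N_AB = 16.9 kN.
A_AB = 555.3 mm².
A_BC = 151.7 mm².
δ_AB = 16900·435/(555.3·196000) = 0.06754 mm
δ_BC = -10100·248/(151.7·110000) = -0.1501 mm
δ = Σδ_i = -0.08251 mm.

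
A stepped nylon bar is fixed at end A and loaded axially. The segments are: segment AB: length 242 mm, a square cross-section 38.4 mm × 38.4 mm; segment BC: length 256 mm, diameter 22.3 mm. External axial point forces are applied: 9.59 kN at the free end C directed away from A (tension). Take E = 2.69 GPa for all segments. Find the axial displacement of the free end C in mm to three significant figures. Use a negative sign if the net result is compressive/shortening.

2.92 mm

Internal axial forces (sectioning from the free end, tension +): N_BC = 9.59 kN, N_AB = 9.59 kN.
A_AB = 1475 mm².
A_BC = 390.6 mm².
δ_AB = 9590·242/(1475·2690) = 0.5851 mm
δ_BC = 9590·256/(390.6·2690) = 2.337 mm
δ = Σδ_i = 2.922 mm.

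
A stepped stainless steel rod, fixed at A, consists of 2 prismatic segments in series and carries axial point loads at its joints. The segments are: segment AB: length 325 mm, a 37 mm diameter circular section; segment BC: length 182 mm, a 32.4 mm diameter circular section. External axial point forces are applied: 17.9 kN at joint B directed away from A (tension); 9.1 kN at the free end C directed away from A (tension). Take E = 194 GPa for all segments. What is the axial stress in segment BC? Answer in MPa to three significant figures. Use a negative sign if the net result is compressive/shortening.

11.0 MPa

Internal axial forces (sectioning from the free end, tension +): N_BC = 9.1 kN, N_AB = 27 kN.
A_BC = 824.5 mm².
σ_BC = N_BC/A_BC = 9100/824.5 = 11.04 MPa.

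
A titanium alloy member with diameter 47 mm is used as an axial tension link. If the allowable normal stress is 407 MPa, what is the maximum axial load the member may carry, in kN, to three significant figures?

706 kN

A = 1735 mm².
P_max = σ_allow · A = 407 · 1735 = 706100 N = 706.1 kN.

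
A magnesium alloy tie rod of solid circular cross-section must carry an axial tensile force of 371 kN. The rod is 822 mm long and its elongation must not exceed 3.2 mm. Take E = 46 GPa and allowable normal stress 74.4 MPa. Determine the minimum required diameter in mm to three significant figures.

79.7 mm

Required area A ≥ P/σ_allow = 371000/74.4 = 4987 mm².
For a solid circular section, d ≥ √(4A/π) = 79.68 mm.
Elongation limit: A ≥ PL/(Eδ_allow) = 371000·822/(46000·3.2) = 2072 mm² ⇒ d ≥ 51.36 mm.
The stress limit governs.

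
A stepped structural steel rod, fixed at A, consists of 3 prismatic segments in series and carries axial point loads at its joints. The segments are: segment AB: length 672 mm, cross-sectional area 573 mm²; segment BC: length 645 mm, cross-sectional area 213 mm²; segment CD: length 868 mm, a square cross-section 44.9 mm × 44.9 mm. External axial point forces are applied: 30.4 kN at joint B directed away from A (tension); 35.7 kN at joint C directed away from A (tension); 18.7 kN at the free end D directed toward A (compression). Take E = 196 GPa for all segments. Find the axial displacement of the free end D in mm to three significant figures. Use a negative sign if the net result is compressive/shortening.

0.505 mm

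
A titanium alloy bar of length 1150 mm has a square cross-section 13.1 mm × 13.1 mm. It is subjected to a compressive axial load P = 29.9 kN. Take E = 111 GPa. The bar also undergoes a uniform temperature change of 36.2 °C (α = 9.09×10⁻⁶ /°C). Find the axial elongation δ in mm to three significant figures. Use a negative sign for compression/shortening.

A = 171.6 mm².
δ_mech = NL/(AE) = -29900·1150/(171.6·111000) = -1.805 mm.
δ_thermal = αLΔT = 9.09e-6·1150·36.2 = 0.3784 mm.
δ = δ_mech + δ_thermal = -1.427 mm.

-1.43 mm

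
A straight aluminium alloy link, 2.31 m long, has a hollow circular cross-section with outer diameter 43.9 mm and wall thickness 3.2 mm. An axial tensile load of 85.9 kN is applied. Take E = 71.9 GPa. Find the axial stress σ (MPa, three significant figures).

210 MPa

A = 409.2 mm².
σ = N/A = 85900/409.2 = 209.9 MPa.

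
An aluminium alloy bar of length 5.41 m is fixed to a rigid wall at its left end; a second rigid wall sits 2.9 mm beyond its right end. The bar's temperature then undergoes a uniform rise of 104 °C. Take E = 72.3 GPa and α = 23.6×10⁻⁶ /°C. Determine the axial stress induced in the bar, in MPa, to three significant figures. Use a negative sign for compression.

-139 MPa

Free thermal expansion αLΔT = 23.6e-6 · 5410 · 104 = 13.28 mm.
The walls engage after the gap closes; constrained expansion = 13.28 − 2.9 = 10.38 mm.
The walls impose strain ε = −(10.38)/5410 = -1.9184e-03; σ = Eε = 72300 · -1.9184e-03 = -138.7 MPa.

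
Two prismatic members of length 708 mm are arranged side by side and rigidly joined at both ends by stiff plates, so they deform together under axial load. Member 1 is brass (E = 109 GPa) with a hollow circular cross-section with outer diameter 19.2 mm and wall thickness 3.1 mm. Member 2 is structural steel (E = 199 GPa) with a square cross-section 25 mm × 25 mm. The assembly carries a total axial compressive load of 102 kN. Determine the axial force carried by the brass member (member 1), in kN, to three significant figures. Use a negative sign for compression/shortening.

-12.3 kN

A_1 = 156.8 mm².
A_2 = 625 mm².
Equal strain + equilibrium ⇒ each member carries load in proportion to AE: A₁E₁ = 17090000 N, A₂E₂ = 124400000 N, ΣAE = 141500000 N.
F₁ = P·A₁E₁/ΣAE = -102000·17090000/141500000 = -12320 N.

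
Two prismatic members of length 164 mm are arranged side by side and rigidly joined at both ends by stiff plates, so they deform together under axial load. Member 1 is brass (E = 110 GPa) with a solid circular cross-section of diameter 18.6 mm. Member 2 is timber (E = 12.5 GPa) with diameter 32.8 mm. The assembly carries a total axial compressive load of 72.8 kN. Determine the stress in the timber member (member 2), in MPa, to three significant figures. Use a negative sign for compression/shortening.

A_1 = 271.7 mm².
A_2 = 845 mm².
Equal strain + equilibrium ⇒ each member carries load in proportion to AE: A₁E₁ = 29890000 N, A₂E₂ = 10560000 N, ΣAE = 40450000 N.
σ₂ = P·E₂/ΣAE = -72800·12500/40450000 = -22.5 MPa.

-22.5 MPa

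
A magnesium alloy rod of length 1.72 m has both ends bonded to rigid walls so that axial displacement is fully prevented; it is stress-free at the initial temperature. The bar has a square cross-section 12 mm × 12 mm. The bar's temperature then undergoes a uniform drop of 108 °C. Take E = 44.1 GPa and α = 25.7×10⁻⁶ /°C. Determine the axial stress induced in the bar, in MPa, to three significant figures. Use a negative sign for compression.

Free thermal expansion αLΔT = 25.7e-6 · 1720 · -108 = -4.774 mm.
The walls impose strain ε = −(-4.774)/1720 = 2.7756e-03; σ = Eε = 44100 · 2.7756e-03 = 122.4 MPa.

122 MPa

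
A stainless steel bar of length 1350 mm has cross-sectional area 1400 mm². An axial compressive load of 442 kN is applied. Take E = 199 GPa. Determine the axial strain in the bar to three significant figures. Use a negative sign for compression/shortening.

-0.00159

σ = N/A = -315.7 MPa; ε = σ/E = -315.7/199000 = -1.587e-03.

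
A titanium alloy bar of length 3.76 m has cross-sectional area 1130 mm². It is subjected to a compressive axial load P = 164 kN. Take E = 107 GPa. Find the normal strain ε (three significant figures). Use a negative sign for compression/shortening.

σ = N/A = -145.1 MPa; ε = σ/E = -145.1/107000 = -1.356e-03.

-0.00136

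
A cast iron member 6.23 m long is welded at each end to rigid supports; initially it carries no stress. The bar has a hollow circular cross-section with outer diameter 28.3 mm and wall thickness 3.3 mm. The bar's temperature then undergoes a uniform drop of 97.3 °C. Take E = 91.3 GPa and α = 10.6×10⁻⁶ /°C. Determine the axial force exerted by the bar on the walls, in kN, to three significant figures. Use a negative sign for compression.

24.4 kN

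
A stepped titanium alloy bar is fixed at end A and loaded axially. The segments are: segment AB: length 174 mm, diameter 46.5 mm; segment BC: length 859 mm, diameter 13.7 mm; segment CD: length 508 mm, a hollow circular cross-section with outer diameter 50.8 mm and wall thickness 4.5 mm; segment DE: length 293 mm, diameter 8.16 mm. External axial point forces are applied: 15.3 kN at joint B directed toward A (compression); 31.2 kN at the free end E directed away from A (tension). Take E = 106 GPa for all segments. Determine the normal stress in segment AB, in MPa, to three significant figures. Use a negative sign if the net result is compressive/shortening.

9.36 MPa

Internal axial forces (sectioning from the free end, tension +): N_DE = 31.2 kN, N_CD = 31.2 kN, N_BC = 31.2 kN, N_AB = 15.9 kN.
A_AB = 1698 mm².
σ_AB = N_AB/A_AB = 15900/1698 = 9.363 MPa.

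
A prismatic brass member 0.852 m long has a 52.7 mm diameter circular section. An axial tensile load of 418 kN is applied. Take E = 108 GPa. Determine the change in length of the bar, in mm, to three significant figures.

A = 2181 mm².
δ_mech = NL/(AE) = 418000·852/(2181·108000) = 1.512 mm.

1.51 mm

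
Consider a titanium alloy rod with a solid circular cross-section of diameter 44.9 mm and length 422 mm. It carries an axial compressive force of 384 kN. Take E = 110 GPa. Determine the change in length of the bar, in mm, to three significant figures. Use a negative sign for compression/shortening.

A = 1583 mm².
δ_mech = NL/(AE) = -384000·422/(1583·110000) = -0.9304 mm.

-0.930 mm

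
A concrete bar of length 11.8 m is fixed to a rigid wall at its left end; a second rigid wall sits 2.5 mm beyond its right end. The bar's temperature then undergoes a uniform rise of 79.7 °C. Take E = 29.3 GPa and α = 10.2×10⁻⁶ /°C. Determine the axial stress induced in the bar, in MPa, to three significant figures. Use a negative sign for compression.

-17.6 MPa

Free thermal expansion αLΔT = 10.2e-6 · 11800 · 79.7 = 9.593 mm.
The walls engage after the gap closes; constrained expansion = 9.593 − 2.5 = 7.093 mm.
The walls impose strain ε = −(7.093)/11800 = -6.0108e-04; σ = Eε = 29300 · -6.0108e-04 = -17.61 MPa.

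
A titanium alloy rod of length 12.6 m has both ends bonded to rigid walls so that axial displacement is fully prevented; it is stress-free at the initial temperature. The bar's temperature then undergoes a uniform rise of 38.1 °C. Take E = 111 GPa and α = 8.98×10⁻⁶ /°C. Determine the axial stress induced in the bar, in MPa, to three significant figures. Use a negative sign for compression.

Free thermal expansion αLΔT = 8.98e-6 · 12600 · 38.1 = 4.311 mm.
The walls impose strain ε = −(4.311)/12600 = -3.4214e-04; σ = Eε = 111000 · -3.4214e-04 = -37.98 MPa.

-38.0 MPa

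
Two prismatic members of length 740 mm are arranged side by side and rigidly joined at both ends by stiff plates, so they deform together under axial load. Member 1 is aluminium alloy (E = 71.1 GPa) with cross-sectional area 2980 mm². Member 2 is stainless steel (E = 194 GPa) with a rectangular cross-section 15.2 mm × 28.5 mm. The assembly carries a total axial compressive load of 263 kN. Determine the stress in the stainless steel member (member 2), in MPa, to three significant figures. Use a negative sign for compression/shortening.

A_2 = 433.2 mm².
Equal strain + equilibrium ⇒ each member carries load in proportion to AE: A₁E₁ = 211900000 N, A₂E₂ = 84040000 N, ΣAE = 295900000 N.
σ₂ = P·E₂/ΣAE = -263000·194000/295900000 = -172.4 MPa.

-172 MPa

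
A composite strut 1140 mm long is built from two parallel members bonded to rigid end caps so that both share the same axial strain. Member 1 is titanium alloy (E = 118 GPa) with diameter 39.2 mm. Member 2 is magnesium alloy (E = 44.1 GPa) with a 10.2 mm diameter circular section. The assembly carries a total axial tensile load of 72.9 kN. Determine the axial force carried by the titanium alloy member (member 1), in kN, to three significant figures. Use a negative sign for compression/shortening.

A_1 = 1207 mm².
A_2 = 81.71 mm².
Equal strain + equilibrium ⇒ each member carries load in proportion to AE: A₁E₁ = 142400000 N, A₂E₂ = 3604000 N, ΣAE = 146000000 N.
F₁ = P·A₁E₁/ΣAE = 72900·142400000/146000000 = 71100 N.

71.1 kN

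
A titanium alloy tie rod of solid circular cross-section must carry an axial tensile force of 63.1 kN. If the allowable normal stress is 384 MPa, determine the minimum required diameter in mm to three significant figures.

Required area A ≥ P/σ_allow = 63100/384 = 164.3 mm².
For a solid circular section, d ≥ √(4A/π) = 14.46 mm.

14.5 mm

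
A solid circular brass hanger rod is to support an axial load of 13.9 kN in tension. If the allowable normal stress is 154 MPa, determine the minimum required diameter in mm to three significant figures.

10.7 mm

Required area A ≥ P/σ_allow = 13900/154 = 90.26 mm².
For a solid circular section, d ≥ √(4A/π) = 10.72 mm.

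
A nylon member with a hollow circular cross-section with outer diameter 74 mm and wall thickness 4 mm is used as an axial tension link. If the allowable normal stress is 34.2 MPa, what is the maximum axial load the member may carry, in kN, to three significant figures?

A = 879.6 mm².
P_max = σ_allow · A = 34.2 · 879.6 = 30080 N = 30.08 kN.

30.1 kN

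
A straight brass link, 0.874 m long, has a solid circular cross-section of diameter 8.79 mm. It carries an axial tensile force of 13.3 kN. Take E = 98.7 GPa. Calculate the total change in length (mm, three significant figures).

A = 60.68 mm².
δ_mech = NL/(AE) = 13300·874/(60.68·98700) = 1.941 mm.

1.94 mm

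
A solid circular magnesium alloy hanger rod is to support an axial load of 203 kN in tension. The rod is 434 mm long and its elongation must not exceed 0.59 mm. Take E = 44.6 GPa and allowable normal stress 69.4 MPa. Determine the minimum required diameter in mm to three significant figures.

Required area A ≥ P/σ_allow = 203000/69.4 = 2925 mm².
For a solid circular section, d ≥ √(4A/π) = 61.03 mm.
Elongation limit: A ≥ PL/(Eδ_allow) = 203000·434/(44600·0.59) = 3348 mm² ⇒ d ≥ 65.29 mm.
The elongation limit governs.

65.3 mm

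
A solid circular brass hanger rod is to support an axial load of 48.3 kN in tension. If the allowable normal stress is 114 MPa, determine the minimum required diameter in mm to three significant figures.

23.2 mm

Required area A ≥ P/σ_allow = 48300/114 = 423.7 mm².
For a solid circular section, d ≥ √(4A/π) = 23.23 mm.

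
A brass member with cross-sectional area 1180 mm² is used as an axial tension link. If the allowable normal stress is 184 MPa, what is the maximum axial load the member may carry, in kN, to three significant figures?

P_max = σ_allow · A = 184 · 1180 = 217100 N = 217.1 kN.

217 kN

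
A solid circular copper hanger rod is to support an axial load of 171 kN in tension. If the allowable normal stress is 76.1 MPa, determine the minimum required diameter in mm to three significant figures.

Required area A ≥ P/σ_allow = 171000/76.1 = 2247 mm².
For a solid circular section, d ≥ √(4A/π) = 53.49 mm.

53.5 mm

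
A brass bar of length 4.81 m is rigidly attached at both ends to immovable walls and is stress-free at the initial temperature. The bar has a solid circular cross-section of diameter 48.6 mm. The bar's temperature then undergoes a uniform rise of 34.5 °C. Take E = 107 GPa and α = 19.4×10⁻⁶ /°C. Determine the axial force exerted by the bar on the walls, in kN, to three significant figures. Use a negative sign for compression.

-133 kN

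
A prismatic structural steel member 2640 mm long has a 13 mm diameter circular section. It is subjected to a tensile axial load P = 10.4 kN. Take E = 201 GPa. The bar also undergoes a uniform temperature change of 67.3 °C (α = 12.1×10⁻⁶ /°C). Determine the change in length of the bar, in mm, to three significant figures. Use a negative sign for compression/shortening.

3.18 mm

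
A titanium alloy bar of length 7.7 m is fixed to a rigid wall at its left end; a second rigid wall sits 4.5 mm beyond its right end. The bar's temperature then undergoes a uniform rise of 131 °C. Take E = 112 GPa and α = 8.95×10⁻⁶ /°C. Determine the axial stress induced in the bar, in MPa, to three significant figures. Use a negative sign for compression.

Free thermal expansion αLΔT = 8.95e-6 · 7700 · 131 = 9.028 mm.
The walls engage after the gap closes; constrained expansion = 9.028 − 4.5 = 4.528 mm.
The walls impose strain ε = −(4.528)/7700 = -5.8803e-04; σ = Eε = 112000 · -5.8803e-04 = -65.86 MPa.

-65.9 MPa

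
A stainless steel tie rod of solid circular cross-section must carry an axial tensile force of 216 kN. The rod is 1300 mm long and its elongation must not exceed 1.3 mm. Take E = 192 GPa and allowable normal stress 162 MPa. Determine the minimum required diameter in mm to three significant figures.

41.2 mm

Required area A ≥ P/σ_allow = 216000/162 = 1333 mm².
For a solid circular section, d ≥ √(4A/π) = 41.2 mm.
Elongation limit: A ≥ PL/(Eδ_allow) = 216000·1300/(192000·1.3) = 1125 mm² ⇒ d ≥ 37.85 mm.
The stress limit governs.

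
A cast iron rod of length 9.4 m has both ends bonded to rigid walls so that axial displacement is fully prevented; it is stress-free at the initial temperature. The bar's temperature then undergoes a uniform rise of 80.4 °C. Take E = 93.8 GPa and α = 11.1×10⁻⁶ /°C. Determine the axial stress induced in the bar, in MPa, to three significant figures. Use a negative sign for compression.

Free thermal expansion αLΔT = 11.1e-6 · 9400 · 80.4 = 8.389 mm.
The walls impose strain ε = −(8.389)/9400 = -8.9244e-04; σ = Eε = 93800 · -8.9244e-04 = -83.71 MPa.

-83.7 MPa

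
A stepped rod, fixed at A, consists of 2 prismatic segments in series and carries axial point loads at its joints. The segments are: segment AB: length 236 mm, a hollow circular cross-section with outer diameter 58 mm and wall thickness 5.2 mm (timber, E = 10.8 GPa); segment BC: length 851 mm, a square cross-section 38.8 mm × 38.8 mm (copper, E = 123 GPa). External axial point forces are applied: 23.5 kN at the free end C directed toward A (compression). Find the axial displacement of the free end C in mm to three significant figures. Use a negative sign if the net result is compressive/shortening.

-0.703 mm

Internal axial forces (sectioning from the free end, tension +): N_BC = -23.5 kN, N_AB = -23.5 kN.
A_AB = 862.6 mm².
A_BC = 1505 mm².
δ_AB = -23500·236/(862.6·10800) = -0.5953 mm
δ_BC = -23500·851/(1505·123000) = -0.108 mm
δ = Σδ_i = -0.7033 mm.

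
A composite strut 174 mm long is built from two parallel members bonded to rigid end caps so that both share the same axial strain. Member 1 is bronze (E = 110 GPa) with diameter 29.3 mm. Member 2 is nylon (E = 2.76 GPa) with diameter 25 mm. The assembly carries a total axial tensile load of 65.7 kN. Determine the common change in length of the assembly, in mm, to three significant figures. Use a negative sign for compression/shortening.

0.151 mm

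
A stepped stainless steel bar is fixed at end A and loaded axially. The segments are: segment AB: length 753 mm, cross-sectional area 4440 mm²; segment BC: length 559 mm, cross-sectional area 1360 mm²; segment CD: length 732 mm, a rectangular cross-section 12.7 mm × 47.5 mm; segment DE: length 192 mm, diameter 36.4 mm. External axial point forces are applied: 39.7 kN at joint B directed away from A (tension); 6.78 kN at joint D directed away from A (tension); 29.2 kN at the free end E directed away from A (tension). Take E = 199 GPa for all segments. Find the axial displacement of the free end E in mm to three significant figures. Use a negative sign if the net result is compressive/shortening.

0.385 mm

Internal axial forces (sectioning from the free end, tension +): N_DE = 29.2 kN, N_CD = 35.98 kN, N_BC = 35.98 kN, N_AB = 75.68 kN.
A_CD = 603.2 mm².
A_DE = 1041 mm².
δ_AB = 75680·753/(4440·199000) = 0.0645 mm
δ_BC = 35980·559/(1360·199000) = 0.07432 mm
δ_CD = 35980·732/(603.2·199000) = 0.2194 mm
δ_DE = 29200·192/(1041·199000) = 0.02707 mm
δ = Σδ_i = 0.3853 mm.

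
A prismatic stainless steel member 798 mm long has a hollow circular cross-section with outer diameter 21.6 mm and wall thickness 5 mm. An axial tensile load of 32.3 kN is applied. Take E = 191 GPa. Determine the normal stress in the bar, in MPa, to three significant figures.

124 MPa

A = 260.8 mm².
σ = N/A = 32300/260.8 = 123.9 MPa.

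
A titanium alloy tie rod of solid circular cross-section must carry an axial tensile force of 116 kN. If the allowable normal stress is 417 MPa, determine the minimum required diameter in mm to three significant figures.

Required area A ≥ P/σ_allow = 116000/417 = 278.2 mm².
For a solid circular section, d ≥ √(4A/π) = 18.82 mm.

18.8 mm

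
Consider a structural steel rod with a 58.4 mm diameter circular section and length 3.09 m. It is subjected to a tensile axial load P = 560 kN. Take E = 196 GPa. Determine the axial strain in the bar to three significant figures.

0.00107

A = 2679 mm².
σ = N/A = 209.1 MPa; ε = σ/E = 209.1/196000 = 1.067e-03.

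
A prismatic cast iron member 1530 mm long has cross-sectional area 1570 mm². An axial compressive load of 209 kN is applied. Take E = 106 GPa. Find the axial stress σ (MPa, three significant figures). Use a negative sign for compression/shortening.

σ = N/A = -209000/1570 = -133.1 MPa.

-133 MPa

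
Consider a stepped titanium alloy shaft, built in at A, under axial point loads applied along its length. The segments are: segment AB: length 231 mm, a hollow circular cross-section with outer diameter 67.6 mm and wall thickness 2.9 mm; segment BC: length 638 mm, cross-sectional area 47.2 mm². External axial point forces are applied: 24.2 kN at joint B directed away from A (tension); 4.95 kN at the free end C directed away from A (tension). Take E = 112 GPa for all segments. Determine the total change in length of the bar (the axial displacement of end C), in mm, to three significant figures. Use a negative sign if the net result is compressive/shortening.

0.699 mm

Internal axial forces (sectioning from the free end, tension +): N_BC = 4.95 kN, N_AB = 29.15 kN.
A_AB = 589.5 mm².
δ_AB = 29150·231/(589.5·112000) = 0.102 mm
δ_BC = 4950·638/(47.2·112000) = 0.5974 mm
δ = Σδ_i = 0.6994 mm.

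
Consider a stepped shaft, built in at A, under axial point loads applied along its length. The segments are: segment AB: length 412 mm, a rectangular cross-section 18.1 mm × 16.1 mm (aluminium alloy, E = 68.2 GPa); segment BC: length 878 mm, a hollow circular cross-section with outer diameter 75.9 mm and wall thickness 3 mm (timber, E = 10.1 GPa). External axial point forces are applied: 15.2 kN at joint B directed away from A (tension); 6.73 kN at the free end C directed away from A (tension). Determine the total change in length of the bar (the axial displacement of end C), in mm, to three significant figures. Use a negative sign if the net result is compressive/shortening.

1.31 mm

Internal axial forces (sectioning from the free end, tension +): N_BC = 6.73 kN, N_AB = 21.93 kN.
A_AB = 291.4 mm².
A_BC = 687.1 mm².
δ_AB = 21930·412/(291.4·68200) = 0.4546 mm
δ_BC = 6730·878/(687.1·10100) = 0.8515 mm
δ = Σδ_i = 1.306 mm.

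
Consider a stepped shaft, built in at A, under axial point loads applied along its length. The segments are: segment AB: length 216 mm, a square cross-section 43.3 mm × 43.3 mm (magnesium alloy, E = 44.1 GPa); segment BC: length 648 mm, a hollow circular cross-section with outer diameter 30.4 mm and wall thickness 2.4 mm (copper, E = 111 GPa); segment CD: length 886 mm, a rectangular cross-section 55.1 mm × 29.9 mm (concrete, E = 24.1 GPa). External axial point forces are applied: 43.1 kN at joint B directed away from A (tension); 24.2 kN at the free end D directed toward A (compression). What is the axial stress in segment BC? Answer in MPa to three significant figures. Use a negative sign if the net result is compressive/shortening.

Internal axial forces (sectioning from the free end, tension +): N_CD = -24.2 kN, N_BC = -24.2 kN, N_AB = 18.9 kN.
A_BC = 211.1 mm².
σ_BC = N_BC/A_BC = -24200/211.1 = -114.6 MPa.

-115 MPa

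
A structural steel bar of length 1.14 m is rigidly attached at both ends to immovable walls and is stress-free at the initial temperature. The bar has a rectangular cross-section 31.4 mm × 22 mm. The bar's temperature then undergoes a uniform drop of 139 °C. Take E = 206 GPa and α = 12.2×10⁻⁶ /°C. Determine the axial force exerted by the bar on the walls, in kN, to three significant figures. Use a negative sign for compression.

241 kN

Free thermal expansion αLΔT = 12.2e-6 · 1140 · -139 = -1.933 mm.
The walls impose strain ε = −(-1.933)/1140 = 1.6958e-03; σ = Eε = 206000 · 1.6958e-03 = 349.3 MPa.
Wall reaction R = σ·A = 349.3·690.8 = 241300 N = 241.3 kN.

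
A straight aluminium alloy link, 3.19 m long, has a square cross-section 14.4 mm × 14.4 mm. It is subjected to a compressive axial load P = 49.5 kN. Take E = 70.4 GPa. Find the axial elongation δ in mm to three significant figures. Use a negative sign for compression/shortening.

A = 207.4 mm².
δ_mech = NL/(AE) = -49500·3190/(207.4·70400) = -10.82 mm.

-10.8 mm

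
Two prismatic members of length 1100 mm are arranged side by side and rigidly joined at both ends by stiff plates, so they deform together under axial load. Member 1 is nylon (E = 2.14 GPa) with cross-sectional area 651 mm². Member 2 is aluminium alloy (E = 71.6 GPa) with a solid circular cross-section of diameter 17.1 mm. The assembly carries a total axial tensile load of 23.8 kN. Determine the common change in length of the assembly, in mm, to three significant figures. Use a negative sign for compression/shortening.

1.47 mm

A_2 = 229.7 mm².
Equal strain + equilibrium ⇒ each member carries load in proportion to AE: A₁E₁ = 1393000 N, A₂E₂ = 16440000 N, ΣAE = 17840000 N.
δ = PL/ΣAE = 23800·1100/17840000 = 1.468 mm.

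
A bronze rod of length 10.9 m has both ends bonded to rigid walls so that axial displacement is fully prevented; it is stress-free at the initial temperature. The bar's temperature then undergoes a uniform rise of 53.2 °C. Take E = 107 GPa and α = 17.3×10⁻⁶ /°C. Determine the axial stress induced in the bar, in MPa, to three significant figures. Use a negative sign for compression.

-98.5 MPa

Free thermal expansion αLΔT = 17.3e-6 · 10900 · 53.2 = 10.03 mm.
The walls impose strain ε = −(10.03)/10900 = -9.2036e-04; σ = Eε = 107000 · -9.2036e-04 = -98.48 MPa.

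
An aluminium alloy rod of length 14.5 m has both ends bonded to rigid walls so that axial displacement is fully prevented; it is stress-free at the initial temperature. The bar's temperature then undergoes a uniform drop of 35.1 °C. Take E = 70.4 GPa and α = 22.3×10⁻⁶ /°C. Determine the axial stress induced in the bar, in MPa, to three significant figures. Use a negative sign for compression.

55.1 MPa

Free thermal expansion αLΔT = 22.3e-6 · 14500 · -35.1 = -11.35 mm.
The walls impose strain ε = −(-11.35)/14500 = 7.8273e-04; σ = Eε = 70400 · 7.8273e-04 = 55.1 MPa.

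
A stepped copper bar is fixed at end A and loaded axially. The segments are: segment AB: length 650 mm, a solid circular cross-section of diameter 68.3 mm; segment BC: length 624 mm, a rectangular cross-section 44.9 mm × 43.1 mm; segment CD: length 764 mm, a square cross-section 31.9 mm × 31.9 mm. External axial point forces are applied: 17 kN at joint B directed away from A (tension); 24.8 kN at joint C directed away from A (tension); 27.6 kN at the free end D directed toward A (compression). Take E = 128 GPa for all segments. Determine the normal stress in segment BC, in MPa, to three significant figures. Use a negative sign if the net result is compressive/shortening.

-1.45 MPa

Internal axial forces (sectioning from the free end, tension +): N_CD = -27.6 kN, N_BC = -2.8 kN, N_AB = 14.2 kN.
A_BC = 1935 mm².
σ_BC = N_BC/A_BC = -2800/1935 = -1.447 MPa.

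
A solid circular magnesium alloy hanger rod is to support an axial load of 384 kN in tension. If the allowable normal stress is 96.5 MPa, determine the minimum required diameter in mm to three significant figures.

Required area A ≥ P/σ_allow = 384000/96.5 = 3979 mm².
For a solid circular section, d ≥ √(4A/π) = 71.18 mm.

71.2 mm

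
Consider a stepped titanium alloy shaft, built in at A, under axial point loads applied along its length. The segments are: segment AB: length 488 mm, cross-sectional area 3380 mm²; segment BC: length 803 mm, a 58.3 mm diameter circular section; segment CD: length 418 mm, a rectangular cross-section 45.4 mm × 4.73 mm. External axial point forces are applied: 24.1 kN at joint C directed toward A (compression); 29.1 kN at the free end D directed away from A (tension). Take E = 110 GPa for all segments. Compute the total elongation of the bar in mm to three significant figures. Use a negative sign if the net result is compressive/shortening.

Internal axial forces (sectioning from the free end, tension +): N_CD = 29.1 kN, N_BC = 5 kN, N_AB = 5 kN.
A_BC = 2669 mm².
A_CD = 214.7 mm².
δ_AB = 5000·488/(3380·110000) = 0.006563 mm
δ_BC = 5000·803/(2669·110000) = 0.01367 mm
δ_CD = 29100·418/(214.7·110000) = 0.5149 mm
δ = Σδ_i = 0.5352 mm.

0.535 mm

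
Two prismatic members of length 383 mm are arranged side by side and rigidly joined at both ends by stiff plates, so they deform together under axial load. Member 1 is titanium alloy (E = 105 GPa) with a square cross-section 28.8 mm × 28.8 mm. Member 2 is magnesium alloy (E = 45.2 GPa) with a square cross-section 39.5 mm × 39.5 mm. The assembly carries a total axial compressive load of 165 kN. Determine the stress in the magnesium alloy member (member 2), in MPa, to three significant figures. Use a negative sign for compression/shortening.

-47.3 MPa

A_1 = 829.4 mm².
A_2 = 1560 mm².
Equal strain + equilibrium ⇒ each member carries load in proportion to AE: A₁E₁ = 87090000 N, A₂E₂ = 70520000 N, ΣAE = 157600000 N.
σ₂ = P·E₂/ΣAE = -165000·45200/157600000 = -47.32 MPa.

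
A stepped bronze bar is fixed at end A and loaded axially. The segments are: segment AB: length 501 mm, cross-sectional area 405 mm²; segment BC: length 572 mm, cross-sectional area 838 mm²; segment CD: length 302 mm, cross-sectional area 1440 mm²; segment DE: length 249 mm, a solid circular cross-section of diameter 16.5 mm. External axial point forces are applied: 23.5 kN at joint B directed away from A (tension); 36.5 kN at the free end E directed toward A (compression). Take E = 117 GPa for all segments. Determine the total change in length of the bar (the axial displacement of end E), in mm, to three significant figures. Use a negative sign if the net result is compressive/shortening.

Internal axial forces (sectioning from the free end, tension +): N_DE = -36.5 kN, N_CD = -36.5 kN, N_BC = -36.5 kN, N_AB = -13 kN.
A_DE = 213.8 mm².
δ_AB = -13000·501/(405·117000) = -0.1374 mm
δ_BC = -36500·572/(838·117000) = -0.2129 mm
δ_CD = -36500·302/(1440·117000) = -0.06543 mm
δ_DE = -36500·249/(213.8·117000) = -0.3633 mm
δ = Σδ_i = -0.7791 mm.

-0.779 mm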